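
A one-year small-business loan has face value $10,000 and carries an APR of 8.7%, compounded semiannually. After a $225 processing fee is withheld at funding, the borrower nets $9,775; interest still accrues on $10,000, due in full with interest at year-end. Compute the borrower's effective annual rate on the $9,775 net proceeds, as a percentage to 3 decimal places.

Amount owed after one year: 10,000 × (1 + 0.087/2)^2 = 10,000 × 1.088892 = $10,888.92.
Effective rate on net proceeds: 10,888.92 / 9,775 − 1 = 0.113956 = 11.396%.

11.396%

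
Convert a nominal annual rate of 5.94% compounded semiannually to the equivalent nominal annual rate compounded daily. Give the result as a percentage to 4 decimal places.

EAR = (1 + 0.0594/2)^2 − 1 = 0.060282.
Solve (1 + r/365)^365 = 1.060282: r/365 = 1.060282^(1/365) − 1 = 0.000160, so r = 0.058540 = 5.8540%.

5.8540%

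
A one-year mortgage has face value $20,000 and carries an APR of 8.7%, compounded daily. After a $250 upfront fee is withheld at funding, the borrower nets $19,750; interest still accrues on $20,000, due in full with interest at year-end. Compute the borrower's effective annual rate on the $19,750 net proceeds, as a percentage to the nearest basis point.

10.47%

Amount owed after one year: 20,000 × (1 + 0.087/365)^365 = 20,000 × 1.090885 = $21,817.71.
Effective rate on net proceeds: 21,817.71 / 19,750 − 1 = 0.104694 = 10.47%.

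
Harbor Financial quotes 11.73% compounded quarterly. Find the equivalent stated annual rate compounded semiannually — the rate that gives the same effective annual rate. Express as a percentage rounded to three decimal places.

EAR = (1 + 0.1173/4)^4 − 1 = 0.122561.
Solve (1 + r/2)^2 = 1.122561: r/2 = 1.122561^(1/2) − 1 = 0.059510, so r = 0.119020 = 11.902%.

11.902%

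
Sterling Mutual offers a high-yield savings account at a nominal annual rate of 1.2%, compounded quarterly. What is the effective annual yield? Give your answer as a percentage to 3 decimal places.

EAR = (1 + 0.012/4)^4 − 1.
= 1.012054 − 1 = 1.205%.

1.205%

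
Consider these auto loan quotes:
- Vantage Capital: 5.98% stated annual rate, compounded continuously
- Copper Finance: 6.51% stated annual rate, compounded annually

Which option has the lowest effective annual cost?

Vantage Capital

Vantage Capital: e^0.0598 − 1 = 6.162%
Copper Finance: compounded annually, EAR = 6.510%
The lowest effective annual rate is Vantage Capital at 6.162%.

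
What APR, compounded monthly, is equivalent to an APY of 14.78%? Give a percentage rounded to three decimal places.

(1 + r/12)^12 − 1 = 0.1478, so 1 + r/12 = 1.1478^(1/12).
r/12 = 0.011553, so r = 0.138642 = 13.864%.

13.864%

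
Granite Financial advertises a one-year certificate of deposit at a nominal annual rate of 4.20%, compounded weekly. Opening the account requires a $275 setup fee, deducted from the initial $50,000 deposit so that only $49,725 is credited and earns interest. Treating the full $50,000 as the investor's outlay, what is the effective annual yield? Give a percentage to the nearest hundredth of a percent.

Value after one year: 49,725 × (1 + 0.0420/52)^52 = 49,725 × 1.042877 = $51,857.05.
Effective yield on the $50,000 outlay: 51,857.05 / 50,000 − 1 = 0.037141 = 3.71%.

3.71%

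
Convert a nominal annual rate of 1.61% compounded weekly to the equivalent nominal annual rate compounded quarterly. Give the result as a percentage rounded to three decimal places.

1.613%

EAR = (1 + 0.0161/52)^52 − 1 = 0.016228.
Solve (1 + r/4)^4 = 1.016228: r/4 = 1.016228^(1/4) − 1 = 0.004032, so r = 0.016130 = 1.613%.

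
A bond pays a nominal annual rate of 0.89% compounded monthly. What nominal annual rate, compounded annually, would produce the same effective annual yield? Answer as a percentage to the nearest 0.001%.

EAR = (1 + 0.0089/12)^12 − 1 = 0.008936.
Compounded annually, the equivalent nominal rate is the EAR itself: 0.894%.

0.894%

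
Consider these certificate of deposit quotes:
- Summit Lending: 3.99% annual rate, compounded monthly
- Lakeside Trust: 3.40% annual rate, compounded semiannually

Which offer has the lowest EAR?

Lakeside Trust

Summit Lending: (1 + 0.0399/12)^12 − 1 = 4.064%
Lakeside Trust: (1 + 0.0340/2)^2 − 1 = 3.429%
The lowest effective annual rate is Lakeside Trust at 3.429%.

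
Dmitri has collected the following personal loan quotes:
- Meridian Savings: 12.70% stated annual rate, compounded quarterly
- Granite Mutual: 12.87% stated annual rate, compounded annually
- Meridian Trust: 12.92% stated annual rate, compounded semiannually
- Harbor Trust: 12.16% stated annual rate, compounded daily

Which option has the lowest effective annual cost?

Granite Mutual

Meridian Savings: (1 + 0.1270/4)^4 − 1 = 13.318%
Granite Mutual: compounded annually, EAR = 12.870%
Meridian Trust: (1 + 0.1292/2)^2 − 1 = 13.337%
Harbor Trust: (1 + 0.1216/365)^365 − 1 = 12.928%
The lowest effective annual rate is Granite Mutual at 12.870%.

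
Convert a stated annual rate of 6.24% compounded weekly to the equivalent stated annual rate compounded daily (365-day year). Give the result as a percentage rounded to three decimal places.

6.237%

EAR = (1 + 0.0624/52)^52 − 1 = 0.064348.
Solve (1 + r/365)^365 = 1.064348: r/365 = 1.064348^(1/365) − 1 = 0.000171, so r = 0.062368 = 6.237%.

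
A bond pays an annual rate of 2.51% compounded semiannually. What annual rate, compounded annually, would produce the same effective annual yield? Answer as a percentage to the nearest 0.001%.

2.526%

EAR = (1 + 0.0251/2)^2 − 1 = 0.025258.
Compounded annually, the equivalent nominal rate is the EAR itself: 2.526%.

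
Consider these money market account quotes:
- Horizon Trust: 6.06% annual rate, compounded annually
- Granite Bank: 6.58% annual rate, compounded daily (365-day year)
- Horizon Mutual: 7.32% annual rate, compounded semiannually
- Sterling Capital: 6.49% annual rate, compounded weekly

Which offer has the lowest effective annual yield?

Horizon Trust

Horizon Trust: compounded annually, EAR = 6.060%
Granite Bank: (1 + 0.0658/365)^365 − 1 = 6.801%
Horizon Mutual: (1 + 0.0732/2)^2 − 1 = 7.454%
Sterling Capital: (1 + 0.0649/52)^52 − 1 = 6.701%
The lowest effective annual rate is Horizon Trust at 6.060%.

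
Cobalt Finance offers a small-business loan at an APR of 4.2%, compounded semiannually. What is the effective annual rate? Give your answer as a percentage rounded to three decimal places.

EAR = (1 + 0.042/2)^2 − 1.
= (1 + 0.021000)^2 − 1 = 1.042441 − 1 = 4.244%.

4.244%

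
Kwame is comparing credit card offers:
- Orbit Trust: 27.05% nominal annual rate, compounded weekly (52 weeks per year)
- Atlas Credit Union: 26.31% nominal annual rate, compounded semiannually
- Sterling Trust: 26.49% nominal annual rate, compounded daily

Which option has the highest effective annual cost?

Orbit Trust

Orbit Trust: (1 + 0.2705/52)^52 − 1 = 30.970%
Atlas Credit Union: (1 + 0.2631/2)^2 − 1 = 28.041%
Sterling Trust: (1 + 0.2649/365)^365 − 1 = 30.318%
The highest effective annual rate is Orbit Trust at 30.970%.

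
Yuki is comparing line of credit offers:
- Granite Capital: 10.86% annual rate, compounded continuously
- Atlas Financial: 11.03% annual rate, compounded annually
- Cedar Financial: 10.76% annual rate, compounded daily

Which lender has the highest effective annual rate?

Granite Capital

Granite Capital: e^0.1086 − 1 = 11.472%
Atlas Financial: compounded annually, EAR = 11.030%
Cedar Financial: (1 + 0.1076/365)^365 − 1 = 11.358%
The highest effective annual rate is Granite Capital at 11.472%.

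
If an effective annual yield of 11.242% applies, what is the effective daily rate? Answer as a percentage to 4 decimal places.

The per-day rate i satisfies (1 + i)^365 = 1 + 0.11242.
i = 1.11242^(1/365) − 1 = 0.0002919 = 0.0292%.

0.0292%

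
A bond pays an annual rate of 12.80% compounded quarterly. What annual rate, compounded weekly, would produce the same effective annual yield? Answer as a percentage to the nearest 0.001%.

EAR = (1 + 0.1280/4)^4 − 1 = 0.134276.
Solve (1 + r/52)^52 = 1.134276: r/52 = 1.134276^(1/52) − 1 = 0.002426, so r = 0.126147 = 12.615%.

12.615%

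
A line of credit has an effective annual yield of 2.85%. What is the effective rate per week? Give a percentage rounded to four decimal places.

0.0541%

The per-week rate i satisfies (1 + i)^52 = 1 + 0.0285.
i = 1.0285^(1/52) − 1 = 0.0005406 = 0.0541%.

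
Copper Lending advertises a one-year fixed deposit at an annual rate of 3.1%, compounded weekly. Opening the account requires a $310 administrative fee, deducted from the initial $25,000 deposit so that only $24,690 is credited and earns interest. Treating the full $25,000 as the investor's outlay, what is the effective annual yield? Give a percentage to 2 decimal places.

Value after one year: 24,690 × (1 + 0.031/52)^52 = 24,690 × 1.031476 = $25,467.14.
Effective yield on the $25,000 outlay: 25,467.14 / 25,000 − 1 = 0.018686 = 1.87%.

1.87%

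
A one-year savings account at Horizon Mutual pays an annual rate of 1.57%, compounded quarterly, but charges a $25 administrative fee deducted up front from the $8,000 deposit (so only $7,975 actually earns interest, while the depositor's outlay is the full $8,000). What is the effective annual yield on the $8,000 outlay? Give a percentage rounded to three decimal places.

Value after one year: 7,975 × (1 + 0.0157/4)^4 = 7,975 × 1.015793 = $8,100.95.
Effective yield on the $8,000 outlay: 8,100.95 / 8,000 − 1 = 0.012618 = 1.262%.

1.262%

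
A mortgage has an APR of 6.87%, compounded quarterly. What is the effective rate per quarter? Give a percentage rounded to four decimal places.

With a nominal annual rate compounded quarterly, the periodic rate is the nominal rate divided by 4.
i = 0.0687 / 4 = 0.0171750 = 1.7175%.

1.7175%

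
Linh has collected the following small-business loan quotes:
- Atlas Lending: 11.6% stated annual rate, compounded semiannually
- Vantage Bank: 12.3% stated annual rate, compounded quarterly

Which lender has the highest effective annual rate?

Vantage Bank

Atlas Lending: (1 + 0.116/2)^2 − 1 = 11.936%
Vantage Bank: (1 + 0.123/4)^4 − 1 = 12.879%
The highest effective annual rate is Vantage Bank at 12.879%.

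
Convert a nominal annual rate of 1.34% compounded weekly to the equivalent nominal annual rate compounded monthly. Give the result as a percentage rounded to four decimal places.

1.3406%

EAR = (1 + 0.0134/52)^52 − 1 = 0.013488.
Solve (1 + r/12)^12 = 1.013488: r/12 = 1.013488^(1/12) − 1 = 0.001117, so r = 0.013406 = 1.3406%.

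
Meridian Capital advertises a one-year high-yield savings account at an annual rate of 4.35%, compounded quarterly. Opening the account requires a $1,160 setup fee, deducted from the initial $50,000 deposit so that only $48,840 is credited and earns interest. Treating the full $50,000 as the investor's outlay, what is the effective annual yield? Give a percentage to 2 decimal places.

Value after one year: 48,840 × (1 + 0.0435/4)^4 = 48,840 × 1.044215 = $50,999.45.
Effective yield on the $50,000 outlay: 50,999.45 / 50,000 − 1 = 0.019989 = 2.00%.

2.00%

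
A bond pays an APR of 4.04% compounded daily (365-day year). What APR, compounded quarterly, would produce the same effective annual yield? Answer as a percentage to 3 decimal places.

4.060%

EAR = (1 + 0.0404/365)^365 − 1 = 0.041225.
Solve (1 + r/4)^4 = 1.041225: r/4 = 1.041225^(1/4) − 1 = 0.010151, so r = 0.040602 = 4.060%.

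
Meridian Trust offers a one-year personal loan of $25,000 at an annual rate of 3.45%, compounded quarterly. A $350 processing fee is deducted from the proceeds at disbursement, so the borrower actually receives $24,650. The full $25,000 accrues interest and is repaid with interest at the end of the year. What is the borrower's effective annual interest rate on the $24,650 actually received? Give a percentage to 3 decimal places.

Amount owed after one year: 25,000 × (1 + 0.0345/4)^4 = 25,000 × 1.034949 = $25,873.72.
Effective rate on net proceeds: 25,873.72 / 24,650 − 1 = 0.049644 = 4.964%.

4.964%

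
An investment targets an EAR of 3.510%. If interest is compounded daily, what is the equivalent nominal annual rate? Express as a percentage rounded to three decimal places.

3.450%

(1 + r/365)^365 − 1 = 0.03510, so 1 + r/365 = 1.03510^(1/365).
r/365 = 0.000095, so r = 0.034500 = 3.450%.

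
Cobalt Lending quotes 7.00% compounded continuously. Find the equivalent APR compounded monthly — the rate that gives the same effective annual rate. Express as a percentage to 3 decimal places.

EAR under continuous compounding: e^0.0700 − 1 = 0.072508.
Solve (1 + r/12)^12 = 1.072508: r/12 = 1.072508^(1/12) − 1 = 0.005850, so r = 0.070205 = 7.020%.

7.020%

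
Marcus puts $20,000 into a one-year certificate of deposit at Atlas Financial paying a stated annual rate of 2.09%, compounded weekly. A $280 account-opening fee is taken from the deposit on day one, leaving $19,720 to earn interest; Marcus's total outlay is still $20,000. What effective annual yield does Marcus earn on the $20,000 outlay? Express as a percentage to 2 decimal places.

Value after one year: 19,720 × (1 + 0.0209/52)^52 = 19,720 × 1.021116 = $20,136.40.
Effective yield on the $20,000 outlay: 20,136.40 / 20,000 − 1 = 0.006820 = 0.68%.

0.68%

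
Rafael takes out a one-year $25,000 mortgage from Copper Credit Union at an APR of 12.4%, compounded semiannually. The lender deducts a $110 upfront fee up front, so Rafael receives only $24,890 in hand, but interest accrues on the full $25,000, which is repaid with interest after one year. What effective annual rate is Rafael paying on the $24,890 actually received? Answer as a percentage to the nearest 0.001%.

13.283%

Amount owed after one year: 25,000 × (1 + 0.124/2)^2 = 25,000 × 1.127844 = $28,196.10.
Effective rate on net proceeds: 28,196.10 / 24,890 − 1 = 0.132828 = 13.283%.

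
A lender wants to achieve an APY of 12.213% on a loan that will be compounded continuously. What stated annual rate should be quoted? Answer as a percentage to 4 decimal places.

11.5229%

Continuous: nominal r satisfies e^r − 1 = 0.12213.
r = ln(1 + 0.12213) = ln(1.12213) = 0.115229 = 11.5229%.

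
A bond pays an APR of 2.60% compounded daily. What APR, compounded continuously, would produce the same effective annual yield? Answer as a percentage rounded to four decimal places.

EAR = (1 + 0.0260/365)^365 − 1 = 0.026340.
Equivalent continuous rate: r = ln(1 + 0.026340) = 0.025999 = 2.5999%.

2.5999%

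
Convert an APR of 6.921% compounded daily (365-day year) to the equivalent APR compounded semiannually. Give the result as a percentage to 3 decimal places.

7.041%

EAR = (1 + 0.06921/365)^365 − 1 = 0.071654.
Solve (1 + r/2)^2 = 1.071654: r/2 = 1.071654^(1/2) − 1 = 0.035207, so r = 0.070415 = 7.041%.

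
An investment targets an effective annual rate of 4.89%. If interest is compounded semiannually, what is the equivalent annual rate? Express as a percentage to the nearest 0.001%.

(1 + r/2)^2 − 1 = 0.0489, so 1 + r/2 = 1.0489^(1/2).
r/2 = 0.024158, so r = 0.048316 = 4.832%.

4.832%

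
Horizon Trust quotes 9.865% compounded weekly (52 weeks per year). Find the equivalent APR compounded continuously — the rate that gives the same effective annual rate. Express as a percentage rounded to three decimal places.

EAR = (1 + 0.09865/52)^52 − 1 = 0.103577.
Equivalent continuous rate: r = ln(1 + 0.103577) = 0.098557 = 9.856%.

9.856%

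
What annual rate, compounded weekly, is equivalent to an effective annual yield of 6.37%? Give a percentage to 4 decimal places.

(1 + r/52)^52 − 1 = 0.0637, so 1 + r/52 = 1.0637^(1/52).
r/52 = 0.001188, so r = 0.061790 = 6.1790%.

6.1790%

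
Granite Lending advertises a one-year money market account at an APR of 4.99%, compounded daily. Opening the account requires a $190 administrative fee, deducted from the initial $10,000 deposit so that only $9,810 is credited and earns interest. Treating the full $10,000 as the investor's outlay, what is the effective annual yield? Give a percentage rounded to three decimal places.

3.119%

Value after one year: 9,810 × (1 + 0.0499/365)^365 = 9,810 × 1.051162 = $10,311.90.
Effective yield on the $10,000 outlay: 10,311.90 / 10,000 − 1 = 0.031190 = 3.119%.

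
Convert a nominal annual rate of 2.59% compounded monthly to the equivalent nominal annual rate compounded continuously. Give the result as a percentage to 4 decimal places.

EAR = (1 + 0.0259/12)^12 − 1 = 0.026210.
Equivalent continuous rate: r = ln(1 + 0.026210) = 0.025872 = 2.5872%.

2.5872%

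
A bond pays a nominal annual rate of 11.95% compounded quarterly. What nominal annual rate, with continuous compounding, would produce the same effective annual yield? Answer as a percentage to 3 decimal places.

EAR = (1 + 0.1195/4)^4 − 1 = 0.124963.
Equivalent continuous rate: r = ln(1 + 0.124963) = 0.117750 = 11.775%.

11.775%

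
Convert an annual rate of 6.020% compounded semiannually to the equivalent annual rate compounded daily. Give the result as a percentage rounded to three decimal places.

EAR = (1 + 0.06020/2)^2 − 1 = 0.061106.
Solve (1 + r/365)^365 = 1.061106: r/365 = 1.061106^(1/365) − 1 = 0.000163, so r = 0.059317 = 5.932%.

5.932%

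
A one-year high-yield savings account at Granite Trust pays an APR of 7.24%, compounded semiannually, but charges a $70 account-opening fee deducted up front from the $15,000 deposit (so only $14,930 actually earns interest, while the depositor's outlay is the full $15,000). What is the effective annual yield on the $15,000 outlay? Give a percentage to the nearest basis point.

Value after one year: 14,930 × (1 + 0.0724/2)^2 = 14,930 × 1.073710 = $16,030.50.
Effective yield on the $15,000 outlay: 16,030.50 / 15,000 − 1 = 0.068700 = 6.87%.

6.87%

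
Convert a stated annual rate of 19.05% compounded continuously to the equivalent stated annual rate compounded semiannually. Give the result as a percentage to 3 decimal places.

EAR under continuous compounding: e^0.1905 − 1 = 0.209854.
Solve (1 + r/2)^2 = 1.209854: r/2 = 1.209854^(1/2) − 1 = 0.099934, so r = 0.199868 = 19.987%.

19.987%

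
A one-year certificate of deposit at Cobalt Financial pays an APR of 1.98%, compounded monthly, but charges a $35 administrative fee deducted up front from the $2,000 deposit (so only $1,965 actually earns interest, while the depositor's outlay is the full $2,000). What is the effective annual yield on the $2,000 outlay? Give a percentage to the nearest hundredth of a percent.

Value after one year: 1,965 × (1 + 0.0198/12)^12 = 1,965 × 1.019981 = $2,004.26.
Effective yield on the $2,000 outlay: 2,004.26 / 2,000 − 1 = 0.002131 = 0.21%.

0.21%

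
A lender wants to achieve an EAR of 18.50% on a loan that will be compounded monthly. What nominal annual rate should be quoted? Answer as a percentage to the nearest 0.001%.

17.095%

(1 + r/12)^12 − 1 = 0.1850, so 1 + r/12 = 1.1850^(1/12).
r/12 = 0.014246, so r = 0.170949 = 17.095%.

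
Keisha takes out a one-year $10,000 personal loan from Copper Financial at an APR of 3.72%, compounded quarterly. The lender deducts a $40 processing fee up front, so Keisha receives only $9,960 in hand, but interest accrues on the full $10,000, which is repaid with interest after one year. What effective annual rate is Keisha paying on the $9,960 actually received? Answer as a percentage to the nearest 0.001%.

4.189%

Amount owed after one year: 10,000 × (1 + 0.0372/4)^4 = 10,000 × 1.037722 = $10,377.22.
Effective rate on net proceeds: 10,377.22 / 9,960 − 1 = 0.041890 = 4.189%.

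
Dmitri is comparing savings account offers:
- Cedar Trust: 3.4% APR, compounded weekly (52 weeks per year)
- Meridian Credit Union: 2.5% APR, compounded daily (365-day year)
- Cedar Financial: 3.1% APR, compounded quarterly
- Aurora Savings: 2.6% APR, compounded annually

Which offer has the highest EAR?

Cedar Trust: (1 + 0.034/52)^52 − 1 = 3.457%
Meridian Credit Union: (1 + 0.025/365)^365 − 1 = 2.531%
Cedar Financial: (1 + 0.031/4)^4 − 1 = 3.136%
Aurora Savings: compounded annually, EAR = 2.600%
The highest effective annual rate is Cedar Trust at 3.457%.

Cedar Trust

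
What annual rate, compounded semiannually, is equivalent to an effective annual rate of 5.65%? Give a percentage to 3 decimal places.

5.572%

(1 + r/2)^2 − 1 = 0.0565, so 1 + r/2 = 1.0565^(1/2).
r/2 = 0.027862, so r = 0.055724 = 5.572%.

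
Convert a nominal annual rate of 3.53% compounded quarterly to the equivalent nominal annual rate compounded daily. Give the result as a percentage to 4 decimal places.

3.5147%

EAR = (1 + 0.0353/4)^4 − 1 = 0.035770.
Solve (1 + r/365)^365 = 1.035770: r/365 = 1.035770^(1/365) − 1 = 0.000096, so r = 0.035147 = 3.5147%.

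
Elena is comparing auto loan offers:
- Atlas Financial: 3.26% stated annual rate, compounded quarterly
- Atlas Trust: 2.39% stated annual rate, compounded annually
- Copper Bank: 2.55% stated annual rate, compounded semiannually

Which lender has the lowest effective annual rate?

Atlas Financial: (1 + 0.0326/4)^4 − 1 = 3.300%
Atlas Trust: compounded annually, EAR = 2.390%
Copper Bank: (1 + 0.0255/2)^2 − 1 = 2.566%
The lowest effective annual rate is Atlas Trust at 2.390%.

Atlas Trust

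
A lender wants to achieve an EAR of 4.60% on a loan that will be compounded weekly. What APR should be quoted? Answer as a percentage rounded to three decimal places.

4.499%

(1 + r/52)^52 − 1 = 0.0460, so 1 + r/52 = 1.0460^(1/52).
r/52 = 0.000865, so r = 0.044993 = 4.499%.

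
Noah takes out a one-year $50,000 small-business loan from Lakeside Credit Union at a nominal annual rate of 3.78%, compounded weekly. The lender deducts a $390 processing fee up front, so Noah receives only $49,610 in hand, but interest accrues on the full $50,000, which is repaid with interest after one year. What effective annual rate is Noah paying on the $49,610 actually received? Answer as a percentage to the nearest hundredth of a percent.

Amount owed after one year: 50,000 × (1 + 0.0378/52)^52 = 50,000 × 1.038509 = $51,925.46.
Effective rate on net proceeds: 51,925.46 / 49,610 − 1 = 0.046673 = 4.67%.

4.67%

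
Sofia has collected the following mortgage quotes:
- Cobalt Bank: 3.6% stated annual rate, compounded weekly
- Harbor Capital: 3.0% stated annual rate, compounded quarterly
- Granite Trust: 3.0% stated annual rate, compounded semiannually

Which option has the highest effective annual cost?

Cobalt Bank: (1 + 0.036/52)^52 − 1 = 3.664%
Harbor Capital: (1 + 0.030/4)^4 − 1 = 3.034%
Granite Trust: (1 + 0.030/2)^2 − 1 = 3.022%
The highest effective annual rate is Cobalt Bank at 3.664%.

Cobalt Bank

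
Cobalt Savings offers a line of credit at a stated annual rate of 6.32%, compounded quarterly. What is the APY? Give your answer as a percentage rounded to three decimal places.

EAR = (1 + 0.0632/4)^4 − 1.
= (1 + 0.015800)^4 − 1 = 1.064714 − 1 = 6.471%.

6.471%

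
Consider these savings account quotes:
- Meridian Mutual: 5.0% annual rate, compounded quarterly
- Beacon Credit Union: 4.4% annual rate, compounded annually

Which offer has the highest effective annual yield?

Meridian Mutual

Meridian Mutual: (1 + 0.050/4)^4 − 1 = 5.095%
Beacon Credit Union: compounded annually, EAR = 4.400%
The highest effective annual rate is Meridian Mutual at 5.095%.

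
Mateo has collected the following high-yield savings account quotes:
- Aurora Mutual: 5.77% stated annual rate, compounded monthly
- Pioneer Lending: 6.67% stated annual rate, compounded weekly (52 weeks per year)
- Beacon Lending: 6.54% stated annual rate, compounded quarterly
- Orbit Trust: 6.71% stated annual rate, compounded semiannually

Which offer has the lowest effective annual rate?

Aurora Mutual

Aurora Mutual: (1 + 0.0577/12)^12 − 1 = 5.925%
Pioneer Lending: (1 + 0.0667/52)^52 − 1 = 6.893%
Beacon Lending: (1 + 0.0654/4)^4 − 1 = 6.702%
Orbit Trust: (1 + 0.0671/2)^2 − 1 = 6.823%
The lowest effective annual rate is Aurora Mutual at 5.925%.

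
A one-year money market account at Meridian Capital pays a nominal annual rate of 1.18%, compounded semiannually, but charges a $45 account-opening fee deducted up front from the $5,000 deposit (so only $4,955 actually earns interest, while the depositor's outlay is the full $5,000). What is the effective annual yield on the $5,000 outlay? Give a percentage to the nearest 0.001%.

Value after one year: 4,955 × (1 + 0.0118/2)^2 = 4,955 × 1.011835 = $5,013.64.
Effective yield on the $5,000 outlay: 5,013.64 / 5,000 − 1 = 0.002728 = 0.273%.

0.273%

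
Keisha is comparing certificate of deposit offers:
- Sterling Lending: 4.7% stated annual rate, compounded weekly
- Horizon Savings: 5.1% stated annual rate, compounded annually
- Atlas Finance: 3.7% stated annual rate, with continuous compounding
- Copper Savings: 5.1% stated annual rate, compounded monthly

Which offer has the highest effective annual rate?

Sterling Lending: (1 + 0.047/52)^52 − 1 = 4.810%
Horizon Savings: compounded annually, EAR = 5.100%
Atlas Finance: e^0.037 − 1 = 3.769%
Copper Savings: (1 + 0.051/12)^12 − 1 = 5.221%
The highest effective annual rate is Copper Savings at 5.221%.

Copper Savings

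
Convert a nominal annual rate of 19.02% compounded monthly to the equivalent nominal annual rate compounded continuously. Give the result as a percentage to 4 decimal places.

EAR = (1 + 0.1902/12)^12 − 1 = 0.207689.
Equivalent continuous rate: r = ln(1 + 0.207689) = 0.188708 = 18.8708%.

18.8708%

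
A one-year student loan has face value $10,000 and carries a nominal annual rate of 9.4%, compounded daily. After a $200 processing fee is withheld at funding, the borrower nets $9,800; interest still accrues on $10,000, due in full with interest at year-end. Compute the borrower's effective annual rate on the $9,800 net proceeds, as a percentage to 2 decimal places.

Amount owed after one year: 10,000 × (1 + 0.094/365)^365 = 10,000 × 1.098546 = $10,985.46.
Effective rate on net proceeds: 10,985.46 / 9,800 − 1 = 0.120966 = 12.10%.

12.10%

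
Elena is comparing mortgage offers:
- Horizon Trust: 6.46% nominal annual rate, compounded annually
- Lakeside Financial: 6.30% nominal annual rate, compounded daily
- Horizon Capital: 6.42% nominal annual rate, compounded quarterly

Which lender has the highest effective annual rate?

Horizon Trust: compounded annually, EAR = 6.460%
Lakeside Financial: (1 + 0.0630/365)^365 − 1 = 6.502%
Horizon Capital: (1 + 0.0642/4)^4 − 1 = 6.576%
The highest effective annual rate is Horizon Capital at 6.576%.

Horizon Capital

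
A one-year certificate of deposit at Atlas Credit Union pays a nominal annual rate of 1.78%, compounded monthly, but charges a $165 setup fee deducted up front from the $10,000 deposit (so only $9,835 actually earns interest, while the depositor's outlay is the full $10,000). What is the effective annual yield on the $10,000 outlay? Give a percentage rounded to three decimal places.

0.115%

Value after one year: 9,835 × (1 + 0.0178/12)^12 = 9,835 × 1.017946 = $10,011.50.
Effective yield on the $10,000 outlay: 10,011.50 / 10,000 − 1 = 0.001150 = 0.115%.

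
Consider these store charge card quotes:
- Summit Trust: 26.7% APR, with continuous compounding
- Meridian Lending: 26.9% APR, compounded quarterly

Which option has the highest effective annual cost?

Summit Trust: e^0.267 − 1 = 30.604%
Meridian Lending: (1 + 0.269/4)^4 − 1 = 29.737%
The highest effective annual rate is Summit Trust at 30.604%.

Summit Trust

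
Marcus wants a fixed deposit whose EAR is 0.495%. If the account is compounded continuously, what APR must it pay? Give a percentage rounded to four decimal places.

0.4938%

Continuous: nominal r satisfies e^r − 1 = 0.00495.
r = ln(1 + 0.00495) = ln(1.00495) = 0.004938 = 0.4938%.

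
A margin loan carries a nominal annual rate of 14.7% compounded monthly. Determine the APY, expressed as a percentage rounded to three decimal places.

15.732%

EAR = (1 + 0.147/12)^12 − 1.
= 1.157320 − 1 = 15.732%.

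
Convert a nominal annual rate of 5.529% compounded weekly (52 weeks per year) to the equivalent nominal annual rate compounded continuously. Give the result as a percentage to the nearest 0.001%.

EAR = (1 + 0.05529/52)^52 − 1 = 0.056816.
Equivalent continuous rate: r = ln(1 + 0.056816) = 0.055261 = 5.526%.

5.526%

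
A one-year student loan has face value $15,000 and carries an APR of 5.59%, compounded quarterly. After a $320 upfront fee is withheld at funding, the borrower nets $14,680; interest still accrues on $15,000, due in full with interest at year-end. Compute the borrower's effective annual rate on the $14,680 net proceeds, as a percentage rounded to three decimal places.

Amount owed after one year: 15,000 × (1 + 0.0559/4)^4 = 15,000 × 1.057083 = $15,856.24.
Effective rate on net proceeds: 15,856.24 / 14,680 − 1 = 0.080125 = 8.013%.

8.013%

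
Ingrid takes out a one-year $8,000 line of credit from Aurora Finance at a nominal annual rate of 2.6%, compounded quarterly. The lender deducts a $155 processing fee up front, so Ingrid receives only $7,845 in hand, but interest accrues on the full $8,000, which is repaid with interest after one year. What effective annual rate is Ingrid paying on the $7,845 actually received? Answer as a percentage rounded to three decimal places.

4.653%

Amount owed after one year: 8,000 × (1 + 0.026/4)^4 = 8,000 × 1.026255 = $8,210.04.
Effective rate on net proceeds: 8,210.04 / 7,845 − 1 = 0.046531 = 4.653%.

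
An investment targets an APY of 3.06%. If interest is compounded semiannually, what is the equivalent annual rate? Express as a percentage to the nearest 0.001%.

3.037%

(1 + r/2)^2 − 1 = 0.0306, so 1 + r/2 = 1.0306^(1/2).
r/2 = 0.015185, so r = 0.030369 = 3.037%.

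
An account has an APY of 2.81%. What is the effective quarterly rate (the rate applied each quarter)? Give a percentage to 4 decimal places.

0.6952%

The per-quarter rate i satisfies (1 + i)^4 = 1 + 0.0281.
i = 1.0281^(1/4) − 1 = 0.0069522 = 0.6952%.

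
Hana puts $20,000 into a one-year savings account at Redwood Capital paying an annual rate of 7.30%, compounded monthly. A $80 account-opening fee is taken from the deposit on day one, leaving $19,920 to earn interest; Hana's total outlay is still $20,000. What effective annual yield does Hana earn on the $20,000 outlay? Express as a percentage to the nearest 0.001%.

Value after one year: 19,920 × (1 + 0.0730/12)^12 = 19,920 × 1.075493 = $21,423.81.
Effective yield on the $20,000 outlay: 21,423.81 / 20,000 − 1 = 0.071191 = 7.119%.

7.119%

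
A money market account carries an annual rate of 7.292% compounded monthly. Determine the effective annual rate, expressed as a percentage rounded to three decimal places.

EAR = (1 + 0.07292/12)^12 − 1.
= (1 + 0.006077)^12 − 1 = 1.075407 − 1 = 7.541%.

7.541%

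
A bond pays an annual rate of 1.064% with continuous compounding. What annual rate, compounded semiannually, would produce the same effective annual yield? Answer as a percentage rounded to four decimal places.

EAR under continuous compounding: e^0.01064 − 1 = 0.010697.
Solve (1 + r/2)^2 = 1.010697: r/2 = 1.010697^(1/2) − 1 = 0.005334, so r = 0.010668 = 1.0668%.

1.0668%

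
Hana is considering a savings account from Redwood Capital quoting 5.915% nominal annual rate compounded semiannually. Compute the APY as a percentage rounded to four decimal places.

EAR = (1 + 0.05915/2)^2 − 1.
= (1 + 0.029575)^2 − 1 = 1.060025 − 1 = 6.0025%.

6.0025%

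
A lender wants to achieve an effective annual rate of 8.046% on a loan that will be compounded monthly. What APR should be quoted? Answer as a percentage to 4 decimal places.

7.7637%

(1 + r/12)^12 − 1 = 0.08046, so 1 + r/12 = 1.08046^(1/12).
r/12 = 0.006470, so r = 0.077637 = 7.7637%.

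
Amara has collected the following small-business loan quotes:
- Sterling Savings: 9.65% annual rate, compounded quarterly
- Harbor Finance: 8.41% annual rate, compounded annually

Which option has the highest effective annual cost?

Sterling Savings

Sterling Savings: (1 + 0.0965/4)^4 − 1 = 10.005%
Harbor Finance: compounded annually, EAR = 8.410%
The highest effective annual rate is Sterling Savings at 10.005%.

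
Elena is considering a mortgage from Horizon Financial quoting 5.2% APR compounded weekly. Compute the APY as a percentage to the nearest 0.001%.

5.335%

EAR = (1 + 0.052/52)^52 − 1.
= (1 + 0.001000)^52 − 1 = 1.053348 − 1 = 5.335%.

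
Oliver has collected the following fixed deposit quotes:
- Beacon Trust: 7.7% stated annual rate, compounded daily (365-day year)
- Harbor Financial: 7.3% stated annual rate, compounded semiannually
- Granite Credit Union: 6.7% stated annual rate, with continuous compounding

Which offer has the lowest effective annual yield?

Granite Credit Union

Beacon Trust: (1 + 0.077/365)^365 − 1 = 8.003%
Harbor Financial: (1 + 0.073/2)^2 − 1 = 7.433%
Granite Credit Union: e^0.067 − 1 = 6.930%
The lowest effective annual rate is Granite Credit Union at 6.930%.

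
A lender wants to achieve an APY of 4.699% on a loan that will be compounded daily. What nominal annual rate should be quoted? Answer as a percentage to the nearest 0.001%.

(1 + r/365)^365 − 1 = 0.04699, so 1 + r/365 = 1.04699^(1/365).
r/365 = 0.000126, so r = 0.045922 = 4.592%.

4.592%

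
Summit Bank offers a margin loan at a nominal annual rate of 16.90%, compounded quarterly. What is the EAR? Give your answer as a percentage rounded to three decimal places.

EAR = (1 + 0.1690/4)^4 − 1.
= 1.180015 − 1 = 18.002%.

18.002%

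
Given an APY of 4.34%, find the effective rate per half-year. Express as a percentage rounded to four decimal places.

The per-half-year rate i satisfies (1 + i)^2 = 1 + 0.0434.
i = 1.0434^(1/2) − 1 = 0.0214695 = 2.1470%.

2.1470%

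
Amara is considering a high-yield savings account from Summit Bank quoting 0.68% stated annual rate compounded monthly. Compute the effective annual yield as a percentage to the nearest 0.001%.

0.682%

EAR = (1 + 0.0068/12)^12 − 1.
= (1 + 0.000567)^12 − 1 = 1.006821 − 1 = 0.682%.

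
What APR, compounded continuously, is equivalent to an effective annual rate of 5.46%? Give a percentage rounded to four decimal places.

5.3162%

Continuous: nominal r satisfies e^r − 1 = 0.0546.
r = ln(1 + 0.0546) = ln(1.0546) = 0.053162 = 5.3162%.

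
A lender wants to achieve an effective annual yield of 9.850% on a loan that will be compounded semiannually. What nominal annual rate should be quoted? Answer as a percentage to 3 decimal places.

9.619%

(1 + r/2)^2 − 1 = 0.09850, so 1 + r/2 = 1.09850^(1/2).
r/2 = 0.048094, so r = 0.096187 = 9.619%.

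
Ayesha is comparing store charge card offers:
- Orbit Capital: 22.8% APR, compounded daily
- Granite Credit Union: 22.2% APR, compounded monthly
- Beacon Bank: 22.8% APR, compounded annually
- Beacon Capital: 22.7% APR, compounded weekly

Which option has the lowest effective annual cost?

Orbit Capital: (1 + 0.228/365)^365 − 1 = 25.600%
Granite Credit Union: (1 + 0.222/12)^12 − 1 = 24.604%
Beacon Bank: compounded annually, EAR = 22.800%
Beacon Capital: (1 + 0.227/52)^52 − 1 = 25.421%
The lowest effective annual rate is Beacon Bank at 22.800%.

Beacon Bank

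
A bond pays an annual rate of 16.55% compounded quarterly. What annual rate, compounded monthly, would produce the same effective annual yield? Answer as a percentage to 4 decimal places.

EAR = (1 + 0.1655/4)^4 − 1 = 0.176058.
Solve (1 + r/12)^12 = 1.176058: r/12 = 1.176058^(1/12) − 1 = 0.013606, so r = 0.163269 = 16.3269%.

16.3269%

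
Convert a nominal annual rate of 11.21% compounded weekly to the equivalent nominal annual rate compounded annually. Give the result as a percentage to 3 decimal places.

EAR = (1 + 0.1121/52)^52 − 1 = 0.118490.
Compounded annually, the equivalent nominal rate is the EAR itself: 11.849%.

11.849%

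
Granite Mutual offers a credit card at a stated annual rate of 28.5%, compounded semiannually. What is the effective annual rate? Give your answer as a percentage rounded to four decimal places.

EAR = (1 + 0.285/2)^2 − 1.
= 1.305306 − 1 = 30.5306%.

30.5306%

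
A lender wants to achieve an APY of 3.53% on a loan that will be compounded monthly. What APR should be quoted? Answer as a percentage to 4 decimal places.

3.4741%

(1 + r/12)^12 − 1 = 0.0353, so 1 + r/12 = 1.0353^(1/12).
r/12 = 0.002895, so r = 0.034741 = 3.4741%.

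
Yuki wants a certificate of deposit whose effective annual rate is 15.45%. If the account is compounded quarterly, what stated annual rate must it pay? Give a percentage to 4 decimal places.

(1 + r/4)^4 − 1 = 0.1545, so 1 + r/4 = 1.1545^(1/4).
r/4 = 0.036570, so r = 0.146279 = 14.6279%.

14.6279%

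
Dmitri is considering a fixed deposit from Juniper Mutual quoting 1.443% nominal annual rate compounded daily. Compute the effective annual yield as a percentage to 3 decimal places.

1.453%

EAR = (1 + 0.01443/365)^365 − 1.
= 1.014534 − 1 = 1.453%.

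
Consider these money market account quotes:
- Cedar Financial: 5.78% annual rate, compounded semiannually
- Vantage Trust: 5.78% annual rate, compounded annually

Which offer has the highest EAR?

Cedar Financial

Cedar Financial: (1 + 0.0578/2)^2 − 1 = 5.864%
Vantage Trust: compounded annually, EAR = 5.780%
The highest effective annual rate is Cedar Financial at 5.864%.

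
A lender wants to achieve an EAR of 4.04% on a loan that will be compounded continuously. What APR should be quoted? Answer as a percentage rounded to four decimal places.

Continuous: nominal r satisfies e^r − 1 = 0.0404.
r = ln(1 + 0.0404) = ln(1.0404) = 0.039605 = 3.9605%.

3.9605%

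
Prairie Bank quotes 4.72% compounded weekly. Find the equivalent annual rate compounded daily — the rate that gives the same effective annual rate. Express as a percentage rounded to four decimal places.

4.7182%

EAR = (1 + 0.0472/52)^52 − 1 = 0.048309.
Solve (1 + r/365)^365 = 1.048309: r/365 = 1.048309^(1/365) − 1 = 0.000129, so r = 0.047182 = 4.7182%.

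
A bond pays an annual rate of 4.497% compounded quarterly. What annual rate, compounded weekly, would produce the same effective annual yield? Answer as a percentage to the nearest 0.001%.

EAR = (1 + 0.04497/4)^4 − 1 = 0.045734.
Solve (1 + r/52)^52 = 1.045734: r/52 = 1.045734^(1/52) − 1 = 0.000860, so r = 0.044738 = 4.474%.

4.474%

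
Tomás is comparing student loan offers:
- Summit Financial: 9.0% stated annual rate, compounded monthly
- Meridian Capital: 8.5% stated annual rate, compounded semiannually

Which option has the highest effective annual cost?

Summit Financial

Summit Financial: (1 + 0.090/12)^12 − 1 = 9.381%
Meridian Capital: (1 + 0.085/2)^2 − 1 = 8.681%
The highest effective annual rate is Summit Financial at 9.381%.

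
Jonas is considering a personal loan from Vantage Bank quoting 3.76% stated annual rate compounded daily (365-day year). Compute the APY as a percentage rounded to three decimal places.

EAR = (1 + 0.0376/365)^365 − 1.
= (1 + 0.000103)^365 − 1 = 1.038314 − 1 = 3.831%.

3.831%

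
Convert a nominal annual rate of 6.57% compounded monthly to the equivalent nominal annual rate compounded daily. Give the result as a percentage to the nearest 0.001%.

6.553%

EAR = (1 + 0.0657/12)^12 − 1 = 0.067715.
Solve (1 + r/365)^365 = 1.067715: r/365 = 1.067715^(1/365) − 1 = 0.000180, so r = 0.065527 = 6.553%.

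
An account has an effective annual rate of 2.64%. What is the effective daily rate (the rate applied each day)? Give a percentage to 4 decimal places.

The per-day rate i satisfies (1 + i)^365 = 1 + 0.0264.
i = 1.0264^(1/365) − 1 = 0.0000714 = 0.0071%.

0.0071%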